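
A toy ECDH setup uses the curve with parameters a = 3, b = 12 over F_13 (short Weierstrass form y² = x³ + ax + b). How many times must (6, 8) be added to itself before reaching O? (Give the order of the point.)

2P: tangent at (6, 8): λ = (3·6² + 3)/(2·8) ≡ 7/3. 3⁻¹ ≡ 9 (mod 13), so λ ≡ 7·9 ≡ 11.
  x = λ² - 6 - 6 = 121 - 12 ≡ 5; y = λ·(6 - 5) - 8 ≡ 3. → (5, 3)
3P: (5, 3) + (6, 8). λ = (8 - 3)/(6 - 5) ≡ 5/1 mod 13. 1⁻¹ ≡ 1 (mod 13), so λ ≡ 5.
  x = λ² - 5 - 6 = 25 - 11 ≡ 1; y = λ·(5 - 1) - 3 ≡ 4. → (1, 4)
4P: (1, 4) + (6, 8). λ = (8 - 4)/(6 - 1) ≡ 4/5 mod 13. 5⁻¹ ≡ 8 (mod 13) since 5·8 = 40 ≡ 1, so λ ≡ 6.
  x = λ² - 1 - 6 = 36 - 7 ≡ 3; y = λ·(1 - 3) - 4 ≡ 10. → (3, 10)
5P: (3, 10) + (6, 8). λ = (8 - 10)/(6 - 3) ≡ 11/3 mod 13. 3⁻¹ ≡ 9 (mod 13), so λ ≡ 8.
  x = λ² - 3 - 6 = 64 - 9 ≡ 3; y = λ·(3 - 3) - 10 ≡ 3. → (3, 3)
6P: (3, 3) + (6, 8). λ = (8 - 3)/(6 - 3) ≡ 5/3 mod 13. 3⁻¹ ≡ 9 (mod 13), so λ ≡ 6.
  x = λ² - 3 - 6 = 36 - 9 ≡ 1; y = λ·(3 - 1) - 3 ≡ 9. → (1, 9)
7P: (1, 9) + (6, 8). λ = (8 - 9)/(6 - 1) ≡ 12/5 mod 13. 5⁻¹ ≡ 8 (mod 13) since 5·8 = 40 ≡ 1, so λ ≡ 5.
  x = λ² - 1 - 6 = 25 - 7 ≡ 5; y = λ·(1 - 5) - 9 ≡ 10. → (5, 10)
8P: (5, 10) + (6, 8). λ = (8 - 10)/(6 - 5) ≡ 11/1 mod 13. 1⁻¹ ≡ 1 (mod 13), so λ ≡ 11.
  x = λ² - 5 - 6 = 121 - 11 ≡ 6; y = λ·(5 - 6) - 10 ≡ 5. → (6, 5)
9P: (6, 5) + (6, 8): same x and y₁ ≡ -y₂, so the sum is O.
9P = O, so the order is 9.

9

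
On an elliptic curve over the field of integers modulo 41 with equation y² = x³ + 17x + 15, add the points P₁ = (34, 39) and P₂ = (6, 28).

(34, 39) + (6, 28). λ = (28 - 39)/(6 - 34) ≡ 30/13 mod 41. 13⁻¹ ≡ 19 (mod 41), so λ ≡ 37.
  x = λ² - 34 - 6 = 1369 - 40 ≡ 17; y = λ·(34 - 17) - 39 ≡ 16. → (17, 16)

(17, 16)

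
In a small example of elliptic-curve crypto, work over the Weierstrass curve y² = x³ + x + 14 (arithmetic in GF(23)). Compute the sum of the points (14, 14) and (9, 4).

(4, 6)

(14, 14) + (9, 4). λ = (4 - 14)/(9 - 14) ≡ 13/18 mod 23. 18⁻¹ ≡ 9 (mod 23), so λ ≡ 2.
  x = λ² - 14 - 9 = 4 - 23 ≡ 4; y = λ·(14 - 4) - 14 ≡ 6. → (4, 6)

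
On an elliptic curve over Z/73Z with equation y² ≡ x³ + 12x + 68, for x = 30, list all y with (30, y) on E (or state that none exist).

x³ + 12x + 68 = 27428 ≡ 53 (mod 73).
53 is a non-residue mod 73; no y exists.

none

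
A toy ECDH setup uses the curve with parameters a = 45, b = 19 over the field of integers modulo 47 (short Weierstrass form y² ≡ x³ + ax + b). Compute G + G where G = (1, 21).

tangent at (1, 21): λ = (3·1² + 45)/(2·21) ≡ 1/42. 42⁻¹ ≡ 28 (mod 47) since 42·28 = 1176 ≡ 1, so λ ≡ 1·28 ≡ 28.
  x = λ² - 1 - 1 = 784 - 2 ≡ 30; y = λ·(1 - 30) - 21 ≡ 13. → (30, 13)

(30, 13)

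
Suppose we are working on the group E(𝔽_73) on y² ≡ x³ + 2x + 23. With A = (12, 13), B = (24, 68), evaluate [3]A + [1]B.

(54, 34)

First 3A:
Repeated addition: build up to 3A.
2A: tangent at (12, 13): λ = (3·12² + 2)/(2·13) ≡ 69/26. 26⁻¹ ≡ 59 (mod 73), so λ ≡ 69·59 ≡ 56.
  x = λ² - 12 - 12 = 3136 - 24 ≡ 46; y = λ·(12 - 46) - 13 ≡ 54. → (46, 54)
3A: (46, 54) + (12, 13). λ = (13 - 54)/(12 - 46) ≡ 32/39 mod 73. 39⁻¹ ≡ 15 (mod 73), so λ ≡ 42.
  x = λ² - 46 - 12 = 1764 - 58 ≡ 27; y = λ·(46 - 27) - 54 ≡ 14. → (27, 14)
3A = (27, 14).
Finally 3A + B:
(27, 14) + (24, 68). λ = (68 - 14)/(24 - 27) ≡ 54/70 mod 73. 70⁻¹ ≡ 24 (mod 73), so λ ≡ 55.
  x = λ² - 27 - 24 = 3025 - 51 ≡ 54; y = λ·(27 - 54) - 14 ≡ 34. → (54, 34)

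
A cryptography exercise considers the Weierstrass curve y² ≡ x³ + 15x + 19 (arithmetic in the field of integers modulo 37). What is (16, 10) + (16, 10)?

tangent at (16, 10): λ = (3·16² + 15)/(2·10) ≡ 6/20. 20⁻¹ ≡ 13 (mod 37) since 20·13 = 260 ≡ 1, so λ ≡ 6·13 ≡ 4.
  x = λ² - 16 - 16 = 16 - 32 ≡ 21; y = λ·(16 - 21) - 10 ≡ 7. → (21, 7)

(21, 7)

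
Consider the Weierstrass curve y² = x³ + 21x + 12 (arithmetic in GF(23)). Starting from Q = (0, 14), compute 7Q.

Double-and-add on 7 = (111)₂. Start with Q = (0, 14) for the leading 1-bit.
double: tangent at (0, 14): λ = (3·0² + 21)/(2·14) ≡ 21/5. 5⁻¹ ≡ 14 (mod 23) since 5·14 = 70 ≡ 1, so λ ≡ 21·14 ≡ 18.
  x = λ² - 0 - 0 = 324 - 0 ≡ 2; y = λ·(0 - 2) - 14 ≡ 19. → (2, 19)
add Q: (2, 19) + (0, 14). λ = (14 - 19)/(0 - 2) ≡ 18/21 mod 23. 21⁻¹ ≡ 11 (mod 23), so λ ≡ 14.
  x = λ² - 2 - 0 = 196 - 2 ≡ 10; y = λ·(2 - 10) - 19 ≡ 7. → (10, 7)
double: tangent at (10, 7): λ = (3·10² + 21)/(2·7) ≡ 22/14. 14⁻¹ ≡ 5 (mod 23), so λ ≡ 22·5 ≡ 18.
  x = λ² - 10 - 10 = 324 - 20 ≡ 5; y = λ·(10 - 5) - 7 ≡ 14. → (5, 14)
add Q: (5, 14) + (0, 14). λ = (14 - 14)/(0 - 5) ≡ 0/18 mod 23. 18⁻¹ ≡ 9 (mod 23), so λ ≡ 0.
  x = λ² - 5 - 0 = 0 - 5 ≡ 18; y = λ·(5 - 18) - 14 ≡ 9. → (18, 9)

(18, 9)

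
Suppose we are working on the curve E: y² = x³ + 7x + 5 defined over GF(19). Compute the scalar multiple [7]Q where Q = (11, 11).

Repeated addition: build up to 7Q.
2Q: tangent at (11, 11): λ = (3·11² + 7)/(2·11) ≡ 9/3. 3⁻¹ ≡ 13 (mod 19), so λ ≡ 9·13 ≡ 3.
  x = λ² - 11 - 11 = 9 - 22 ≡ 6; y = λ·(11 - 6) - 11 ≡ 4. → (6, 4)
3Q: (6, 4) + (11, 11). λ = (11 - 4)/(11 - 6) ≡ 7/5 mod 19. 5⁻¹ ≡ 4 (mod 19), so λ ≡ 9.
  x = λ² - 6 - 11 = 81 - 17 ≡ 7; y = λ·(6 - 7) - 4 ≡ 6. → (7, 6)
4Q: (7, 6) + (11, 11). λ = (11 - 6)/(11 - 7) ≡ 5/4 mod 19. 4⁻¹ ≡ 5 (mod 19), so λ ≡ 6.
  x = λ² - 7 - 11 = 36 - 18 ≡ 18; y = λ·(7 - 18) - 6 ≡ 4. → (18, 4)
5Q: (18, 4) + (11, 11). λ = (11 - 4)/(11 - 18) ≡ 7/12 mod 19. 12⁻¹ ≡ 8 (mod 19), so λ ≡ 18.
  x = λ² - 18 - 11 = 324 - 29 ≡ 10; y = λ·(18 - 10) - 4 ≡ 7. → (10, 7)
6Q: (10, 7) + (11, 11). λ = (11 - 7)/(11 - 10) ≡ 4/1 mod 19. 1⁻¹ ≡ 1 (mod 19), so λ ≡ 4.
  x = λ² - 10 - 11 = 16 - 21 ≡ 14; y = λ·(10 - 14) - 7 ≡ 15. → (14, 15)
7Q: (14, 15) + (11, 11). λ = (11 - 15)/(11 - 14) ≡ 15/16 mod 19. 16⁻¹ ≡ 6 (mod 19), so λ ≡ 14.
  x = λ² - 14 - 11 = 196 - 25 ≡ 0; y = λ·(14 - 0) - 15 ≡ 10. → (0, 10)

(0, 10)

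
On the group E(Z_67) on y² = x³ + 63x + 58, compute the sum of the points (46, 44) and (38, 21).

(30, 2)

(46, 44) + (38, 21). λ = (21 - 44)/(38 - 46) ≡ 44/59 mod 67. 59⁻¹ ≡ 25 (mod 67) since 59·25 = 1475 ≡ 1, so λ ≡ 28.
  x = λ² - 46 - 38 = 784 - 84 ≡ 30; y = λ·(46 - 30) - 44 ≡ 2. → (30, 2)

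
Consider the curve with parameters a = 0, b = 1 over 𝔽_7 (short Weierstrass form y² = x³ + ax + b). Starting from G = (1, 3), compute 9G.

Repeated addition: build up to 9G.
2G: tangent at (1, 3): λ = (3·1² + 0)/(2·3) ≡ 3/6. 6⁻¹ ≡ 6 (mod 7) since 6·6 = 36 ≡ 1, so λ ≡ 3·6 ≡ 4.
  x = λ² - 1 - 1 = 16 - 2 ≡ 0; y = λ·(1 - 0) - 3 ≡ 1. → (0, 1)
3G: (0, 1) + (1, 3). λ = (3 - 1)/(1 - 0) ≡ 2/1 mod 7. 1⁻¹ ≡ 1 (mod 7), so λ ≡ 2.
  x = λ² - 0 - 1 = 4 - 1 ≡ 3; y = λ·(0 - 3) - 1 ≡ 0. → (3, 0)
4G: (3, 0) + (1, 3). λ = (3 - 0)/(1 - 3) ≡ 3/5 mod 7. 5⁻¹ ≡ 3 (mod 7), so λ ≡ 2.
  x = λ² - 3 - 1 = 4 - 4 ≡ 0; y = λ·(3 - 0) - 0 ≡ 6. → (0, 6)
5G: (0, 6) + (1, 3). λ = (3 - 6)/(1 - 0) ≡ 4/1 mod 7. 1⁻¹ ≡ 1 (mod 7), so λ ≡ 4.
  x = λ² - 0 - 1 = 16 - 1 ≡ 1; y = λ·(0 - 1) - 6 ≡ 4. → (1, 4)
6G: (1, 4) + (1, 3): same x and y₁ ≡ -y₂, so the sum is 𝒪.
7G: 𝒪 + (1, 3) = (1, 3) (identity).
8G: tangent at (1, 3): λ = (3·1² + 0)/(2·3) ≡ 3/6. 6⁻¹ ≡ 6 (mod 7) since 6·6 = 36 ≡ 1, so λ ≡ 3·6 ≡ 4.
  x = λ² - 1 - 1 = 16 - 2 ≡ 0; y = λ·(1 - 0) - 3 ≡ 1. → (0, 1)
9G: (0, 1) + (1, 3). λ = (3 - 1)/(1 - 0) ≡ 2/1 mod 7. 1⁻¹ ≡ 1 (mod 7), so λ ≡ 2.
  x = λ² - 0 - 1 = 4 - 1 ≡ 3; y = λ·(0 - 3) - 1 ≡ 0. → (3, 0)

(3, 0)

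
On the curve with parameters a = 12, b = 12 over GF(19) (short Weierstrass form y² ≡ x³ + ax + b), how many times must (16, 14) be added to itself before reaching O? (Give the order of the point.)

2P: tangent at (16, 14): λ = (3·16² + 12)/(2·14) ≡ 1/9. 9⁻¹ ≡ 17 (mod 19), so λ ≡ 1·17 ≡ 17.
  x = λ² - 16 - 16 = 289 - 32 ≡ 10; y = λ·(16 - 10) - 14 ≡ 12. → (10, 12)
3P: (10, 12) + (16, 14). λ = (14 - 12)/(16 - 10) ≡ 2/6 mod 19. 6⁻¹ ≡ 16 (mod 19), so λ ≡ 13.
  x = λ² - 10 - 16 = 169 - 26 ≡ 10; y = λ·(10 - 10) - 12 ≡ 7. → (10, 7)
4P: (10, 7) + (16, 14). λ = (14 - 7)/(16 - 10) ≡ 7/6 mod 19. 6⁻¹ ≡ 16 (mod 19) since 6·16 = 96 ≡ 1, so λ ≡ 17.
  x = λ² - 10 - 16 = 289 - 26 ≡ 16; y = λ·(10 - 16) - 7 ≡ 5. → (16, 5)
5P: (16, 5) + (16, 14): same x and y₁ ≡ -y₂, so the sum is O.
5P = O, so the order is 5.

5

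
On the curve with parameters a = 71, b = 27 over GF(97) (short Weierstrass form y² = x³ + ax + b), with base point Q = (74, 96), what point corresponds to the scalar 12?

(7, 24)

Repeated addition: build up to 12Q.
2Q: tangent at (74, 96): λ = (3·74² + 71)/(2·96) ≡ 9/95. 95⁻¹ ≡ 48 (mod 97), so λ ≡ 9·48 ≡ 44.
  x = λ² - 74 - 74 = 1936 - 148 ≡ 42; y = λ·(74 - 42) - 96 ≡ 51. → (42, 51)
3Q: (42, 51) + (74, 96). λ = (96 - 51)/(74 - 42) ≡ 45/32 mod 97. 32⁻¹ ≡ 94 (mod 97) since 32·94 = 3008 ≡ 1, so λ ≡ 59.
  x = λ² - 42 - 74 = 3481 - 116 ≡ 67; y = λ·(42 - 67) - 51 ≡ 26. → (67, 26)
4Q: (67, 26) + (74, 96). λ = (96 - 26)/(74 - 67) ≡ 70/7 mod 97. 7⁻¹ ≡ 14 (mod 97), so λ ≡ 10.
  x = λ² - 67 - 74 = 100 - 141 ≡ 56; y = λ·(67 - 56) - 26 ≡ 84. → (56, 84)
5Q: (56, 84) + (74, 96). λ = (96 - 84)/(74 - 56) ≡ 12/18 mod 97. 18⁻¹ ≡ 27 (mod 97) since 18·27 = 486 ≡ 1, so λ ≡ 33.
  x = λ² - 56 - 74 = 1089 - 130 ≡ 86; y = λ·(56 - 86) - 84 ≡ 90. → (86, 90)
6Q: (86, 90) + (74, 96). λ = (96 - 90)/(74 - 86) ≡ 6/85 mod 97. 85⁻¹ ≡ 8 (mod 97), so λ ≡ 48.
  x = λ² - 86 - 74 = 2304 - 160 ≡ 10; y = λ·(86 - 10) - 90 ≡ 66. → (10, 66)
7Q: (10, 66) + (74, 96). λ = (96 - 66)/(74 - 10) ≡ 30/64 mod 97. 64⁻¹ ≡ 47 (mod 97), so λ ≡ 52.
  x = λ² - 10 - 74 = 2704 - 84 ≡ 1; y = λ·(10 - 1) - 66 ≡ 14. → (1, 14)
8Q: (1, 14) + (74, 96). λ = (96 - 14)/(74 - 1) ≡ 82/73 mod 97. 73⁻¹ ≡ 4 (mod 97), so λ ≡ 37.
  x = λ² - 1 - 74 = 1369 - 75 ≡ 33; y = λ·(1 - 33) - 14 ≡ 63. → (33, 63)
9Q: (33, 63) + (74, 96). λ = (96 - 63)/(74 - 33) ≡ 33/41 mod 97. 41⁻¹ ≡ 71 (mod 97) since 41·71 = 2911 ≡ 1, so λ ≡ 15.
  x = λ² - 33 - 74 = 225 - 107 ≡ 21; y = λ·(33 - 21) - 63 ≡ 20. → (21, 20)
10Q: (21, 20) + (74, 96). λ = (96 - 20)/(74 - 21) ≡ 76/53 mod 97. 53⁻¹ ≡ 11 (mod 97) since 53·11 = 583 ≡ 1, so λ ≡ 60.
  x = λ² - 21 - 74 = 3600 - 95 ≡ 13; y = λ·(21 - 13) - 20 ≡ 72. → (13, 72)
11Q: (13, 72) + (74, 96). λ = (96 - 72)/(74 - 13) ≡ 24/61 mod 97. 61⁻¹ ≡ 35 (mod 97) since 61·35 = 2135 ≡ 1, so λ ≡ 64.
  x = λ² - 13 - 74 = 4096 - 87 ≡ 32; y = λ·(13 - 32) - 72 ≡ 70. → (32, 70)
12Q: (32, 70) + (74, 96). λ = (96 - 70)/(74 - 32) ≡ 26/42 mod 97. 42⁻¹ ≡ 67 (mod 97) since 42·67 = 2814 ≡ 1, so λ ≡ 93.
  x = λ² - 32 - 74 = 8649 - 106 ≡ 7; y = λ·(32 - 7) - 70 ≡ 24. → (7, 24)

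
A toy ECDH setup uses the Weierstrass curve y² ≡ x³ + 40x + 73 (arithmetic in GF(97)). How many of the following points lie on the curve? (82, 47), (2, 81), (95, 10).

(82, 47): 47² ≡ 75, rhs ≡ 75 → on.
(2, 81): 81² ≡ 62, rhs ≡ 64 → off.
(95, 10): 10² ≡ 3, rhs ≡ 82 → off.

1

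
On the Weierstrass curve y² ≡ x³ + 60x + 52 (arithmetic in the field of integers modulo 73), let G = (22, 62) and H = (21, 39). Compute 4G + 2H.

First 4G:
Repeated addition: build up to 4G.
2G: tangent at (22, 62): λ = (3·22² + 60)/(2·62) ≡ 52/51. 51⁻¹ ≡ 63 (mod 73), so λ ≡ 52·63 ≡ 64.
  x = λ² - 22 - 22 = 4096 - 44 ≡ 37; y = λ·(22 - 37) - 62 ≡ 0. → (37, 0)
3G: (37, 0) + (22, 62). λ = (62 - 0)/(22 - 37) ≡ 62/58 mod 73. 58⁻¹ ≡ 34 (mod 73), so λ ≡ 64.
  x = λ² - 37 - 22 = 4096 - 59 ≡ 22; y = λ·(37 - 22) - 0 ≡ 11. → (22, 11)
4G: (22, 11) + (22, 62): same x and y₁ ≡ -y₂, so the sum is O.
4G = O.
Next 2H:
Repeated addition: build up to 2H.
2H: tangent at (21, 39): λ = (3·21² + 60)/(2·39) ≡ 69/5. 5⁻¹ ≡ 44 (mod 73), so λ ≡ 69·44 ≡ 43.
  x = λ² - 21 - 21 = 1849 - 42 ≡ 55; y = λ·(21 - 55) - 39 ≡ 32. → (55, 32)
2H = (55, 32).
Finally 4G + 2H:
O + (55, 32) = (55, 32) (identity).

(55, 32)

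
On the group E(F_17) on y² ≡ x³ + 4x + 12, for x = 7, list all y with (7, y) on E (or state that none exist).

3, 14

x³ + 4x + 12 = 383 ≡ 9 (mod 17).
Square roots of 9 mod 17: 3 and 14 (since 3² = 9 ≡ 9).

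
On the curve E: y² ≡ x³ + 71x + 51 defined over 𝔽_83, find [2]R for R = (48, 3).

(48, 80)

tangent at (48, 3): λ = (3·48² + 71)/(2·3) ≡ 11/6. 6⁻¹ ≡ 14 (mod 83), so λ ≡ 11·14 ≡ 71.
  x = λ² - 48 - 48 = 5041 - 96 ≡ 48; y = λ·(48 - 48) - 3 ≡ 80. → (48, 80)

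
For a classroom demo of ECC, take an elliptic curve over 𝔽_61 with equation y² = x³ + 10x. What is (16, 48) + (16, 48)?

(13, 3)

tangent at (16, 48): λ = (3·16² + 10)/(2·48) ≡ 46/35. 35⁻¹ ≡ 7 (mod 61), so λ ≡ 46·7 ≡ 17.
  x = λ² - 16 - 16 = 289 - 32 ≡ 13; y = λ·(16 - 13) - 48 ≡ 3. → (13, 3)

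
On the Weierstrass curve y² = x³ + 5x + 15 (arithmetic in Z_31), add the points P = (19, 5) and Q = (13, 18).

(8, 28)

(19, 5) + (13, 18). λ = (18 - 5)/(13 - 19) ≡ 13/25 mod 31. 25⁻¹ ≡ 5 (mod 31), so λ ≡ 3.
  x = λ² - 19 - 13 = 9 - 32 ≡ 8; y = λ·(19 - 8) - 5 ≡ 28. → (8, 28)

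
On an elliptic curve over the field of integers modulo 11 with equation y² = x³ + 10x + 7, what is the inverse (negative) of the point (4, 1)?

-(4, 1) = (4, -1 mod 11) = (4, 10).

(4, 10)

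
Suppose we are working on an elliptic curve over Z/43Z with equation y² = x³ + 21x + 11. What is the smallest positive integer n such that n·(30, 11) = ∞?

2P: tangent at (30, 11): λ = (3·30² + 21)/(2·11) ≡ 12/22. 22⁻¹ ≡ 2 (mod 43) since 22·2 = 44 ≡ 1, so λ ≡ 12·2 ≡ 24.
  x = λ² - 30 - 30 = 576 - 60 ≡ 0; y = λ·(30 - 0) - 11 ≡ 21. → (0, 21)
3P: (0, 21) + (30, 11). λ = (11 - 21)/(30 - 0) ≡ 33/30 mod 43. 30⁻¹ ≡ 33 (mod 43), so λ ≡ 14.
  x = λ² - 0 - 30 = 196 - 30 ≡ 37; y = λ·(0 - 37) - 21 ≡ 20. → (37, 20)
4P: (37, 20) + (30, 11). λ = (11 - 20)/(30 - 37) ≡ 34/36 mod 43. 36⁻¹ ≡ 6 (mod 43), so λ ≡ 32.
  x = λ² - 37 - 30 = 1024 - 67 ≡ 11; y = λ·(37 - 11) - 20 ≡ 38. → (11, 38)
5P: (11, 38) + (30, 11). λ = (11 - 38)/(30 - 11) ≡ 16/19 mod 43. 19⁻¹ ≡ 34 (mod 43) since 19·34 = 646 ≡ 1, so λ ≡ 28.
  x = λ² - 11 - 30 = 784 - 41 ≡ 12; y = λ·(11 - 12) - 38 ≡ 20. → (12, 20)
6P: (12, 20) + (30, 11). λ = (11 - 20)/(30 - 12) ≡ 34/18 mod 43. 18⁻¹ ≡ 12 (mod 43) since 18·12 = 216 ≡ 1, so λ ≡ 21.
  x = λ² - 12 - 30 = 441 - 42 ≡ 12; y = λ·(12 - 12) - 20 ≡ 23. → (12, 23)
7P: (12, 23) + (30, 11). λ = (11 - 23)/(30 - 12) ≡ 31/18 mod 43. 18⁻¹ ≡ 12 (mod 43), so λ ≡ 28.
  x = λ² - 12 - 30 = 784 - 42 ≡ 11; y = λ·(12 - 11) - 23 ≡ 5. → (11, 5)
8P: (11, 5) + (30, 11). λ = (11 - 5)/(30 - 11) ≡ 6/19 mod 43. 19⁻¹ ≡ 34 (mod 43), so λ ≡ 32.
  x = λ² - 11 - 30 = 1024 - 41 ≡ 37; y = λ·(11 - 37) - 5 ≡ 23. → (37, 23)
9P: (37, 23) + (30, 11). λ = (11 - 23)/(30 - 37) ≡ 31/36 mod 43. 36⁻¹ ≡ 6 (mod 43), so λ ≡ 14.
  x = λ² - 37 - 30 = 196 - 67 ≡ 0; y = λ·(37 - 0) - 23 ≡ 22. → (0, 22)
10P: (0, 22) + (30, 11). λ = (11 - 22)/(30 - 0) ≡ 32/30 mod 43. 30⁻¹ ≡ 33 (mod 43), so λ ≡ 24.
  x = λ² - 0 - 30 = 576 - 30 ≡ 30; y = λ·(0 - 30) - 22 ≡ 32. → (30, 32)
11P: (30, 32) + (30, 11): same x and y₁ ≡ -y₂, so the sum is ∞.
11P = ∞, so the order is 11.

11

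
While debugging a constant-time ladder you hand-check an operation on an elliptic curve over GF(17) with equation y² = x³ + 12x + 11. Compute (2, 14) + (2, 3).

The two points share x = 2 and their y-coordinates satisfy 14 + 3 ≡ 0 (mod 17), so they are inverses. Their sum is O.

O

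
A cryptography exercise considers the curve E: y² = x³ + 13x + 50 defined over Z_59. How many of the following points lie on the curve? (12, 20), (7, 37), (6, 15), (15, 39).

2

(12, 20): 20² ≡ 46, rhs ≡ 46 → on.
(7, 37): 37² ≡ 12, rhs ≡ 12 → on.
(6, 15): 15² ≡ 48, rhs ≡ 49 → off.
(15, 39): 39² ≡ 46, rhs ≡ 21 → off.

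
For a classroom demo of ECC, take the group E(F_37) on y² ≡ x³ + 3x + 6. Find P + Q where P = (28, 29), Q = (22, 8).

(27, 30)

(28, 29) + (22, 8). λ = (8 - 29)/(22 - 28) ≡ 16/31 mod 37. 31⁻¹ ≡ 6 (mod 37), so λ ≡ 22.
  x = λ² - 28 - 22 = 484 - 50 ≡ 27; y = λ·(28 - 27) - 29 ≡ 30. → (27, 30)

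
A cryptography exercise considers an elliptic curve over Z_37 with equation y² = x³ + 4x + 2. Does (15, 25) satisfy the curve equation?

yes

y² = 25² ≡ 33; x³ + 4x + 2 = 3437 ≡ 33 (mod 37). 33 = 33.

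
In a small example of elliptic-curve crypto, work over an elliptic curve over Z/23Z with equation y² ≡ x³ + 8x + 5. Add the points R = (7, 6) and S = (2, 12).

(7, 6) + (2, 12). λ = (12 - 6)/(2 - 7) ≡ 6/18 mod 23. 18⁻¹ ≡ 9 (mod 23), so λ ≡ 8.
  x = λ² - 7 - 2 = 64 - 9 ≡ 9; y = λ·(7 - 9) - 6 ≡ 1. → (9, 1)

(9, 1)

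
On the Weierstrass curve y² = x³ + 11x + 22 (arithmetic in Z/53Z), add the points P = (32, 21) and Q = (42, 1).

(36, 40)

(32, 21) + (42, 1). λ = (1 - 21)/(42 - 32) ≡ 33/10 mod 53. 10⁻¹ ≡ 16 (mod 53), so λ ≡ 51.
  x = λ² - 32 - 42 = 2601 - 74 ≡ 36; y = λ·(32 - 36) - 21 ≡ 40. → (36, 40)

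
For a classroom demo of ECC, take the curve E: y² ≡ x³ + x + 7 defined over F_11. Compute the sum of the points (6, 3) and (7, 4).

(6, 3) + (7, 4). λ = (4 - 3)/(7 - 6) ≡ 1/1 mod 11. 1⁻¹ ≡ 1 (mod 11), so λ ≡ 1.
  x = λ² - 6 - 7 = 1 - 13 ≡ 10; y = λ·(6 - 10) - 3 ≡ 4. → (10, 4)

(10, 4)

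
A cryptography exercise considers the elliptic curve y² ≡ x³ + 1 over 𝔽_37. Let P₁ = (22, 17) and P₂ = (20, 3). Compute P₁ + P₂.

(22, 17) + (20, 3). λ = (3 - 17)/(20 - 22) ≡ 23/35 mod 37. 35⁻¹ ≡ 18 (mod 37) since 35·18 = 630 ≡ 1, so λ ≡ 7.
  x = λ² - 22 - 20 = 49 - 42 ≡ 7; y = λ·(22 - 7) - 17 ≡ 14. → (7, 14)

(7, 14)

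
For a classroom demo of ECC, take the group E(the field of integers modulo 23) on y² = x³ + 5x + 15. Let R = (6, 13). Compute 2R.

(14, 0)

tangent at (6, 13): λ = (3·6² + 5)/(2·13) ≡ 21/3. 3⁻¹ ≡ 8 (mod 23), so λ ≡ 21·8 ≡ 7.
  x = λ² - 6 - 6 = 49 - 12 ≡ 14; y = λ·(6 - 14) - 13 ≡ 0. → (14, 0)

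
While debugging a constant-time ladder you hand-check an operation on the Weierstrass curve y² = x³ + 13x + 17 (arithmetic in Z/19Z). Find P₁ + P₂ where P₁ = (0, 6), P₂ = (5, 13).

(0, 13)

(0, 6) + (5, 13). λ = (13 - 6)/(5 - 0) ≡ 7/5 mod 19. 5⁻¹ ≡ 4 (mod 19) since 5·4 = 20 ≡ 1, so λ ≡ 9.
  x = λ² - 0 - 5 = 81 - 5 ≡ 0; y = λ·(0 - 0) - 6 ≡ 13. → (0, 13)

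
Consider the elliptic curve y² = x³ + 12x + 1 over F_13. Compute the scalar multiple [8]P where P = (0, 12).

(5, 11)

Repeated addition: build up to 8P.
2P: tangent at (0, 12): λ = (3·0² + 12)/(2·12) ≡ 12/11. 11⁻¹ ≡ 6 (mod 13) since 11·6 = 66 ≡ 1, so λ ≡ 12·6 ≡ 7.
  x = λ² - 0 - 0 = 49 - 0 ≡ 10; y = λ·(0 - 10) - 12 ≡ 9. → (10, 9)
3P: (10, 9) + (0, 12). λ = (12 - 9)/(0 - 10) ≡ 3/3 mod 13. 3⁻¹ ≡ 9 (mod 13) since 3·9 = 27 ≡ 1, so λ ≡ 1.
  x = λ² - 10 - 0 = 1 - 10 ≡ 4; y = λ·(10 - 4) - 9 ≡ 10. → (4, 10)
4P: (4, 10) + (0, 12). λ = (12 - 10)/(0 - 4) ≡ 2/9 mod 13. 9⁻¹ ≡ 3 (mod 13), so λ ≡ 6.
  x = λ² - 4 - 0 = 36 - 4 ≡ 6; y = λ·(4 - 6) - 10 ≡ 4. → (6, 4)
5P: (6, 4) + (0, 12). λ = (12 - 4)/(0 - 6) ≡ 8/7 mod 13. 7⁻¹ ≡ 2 (mod 13), so λ ≡ 3.
  x = λ² - 6 - 0 = 9 - 6 ≡ 3; y = λ·(6 - 3) - 4 ≡ 5. → (3, 5)
6P: (3, 5) + (0, 12). λ = (12 - 5)/(0 - 3) ≡ 7/10 mod 13. 10⁻¹ ≡ 4 (mod 13) since 10·4 = 40 ≡ 1, so λ ≡ 2.
  x = λ² - 3 - 0 = 4 - 3 ≡ 1; y = λ·(3 - 1) - 5 ≡ 12. → (1, 12)
7P: (1, 12) + (0, 12). λ = (12 - 12)/(0 - 1) ≡ 0/12 mod 13. 12⁻¹ ≡ 12 (mod 13), so λ ≡ 0.
  x = λ² - 1 - 0 = 0 - 1 ≡ 12; y = λ·(1 - 12) - 12 ≡ 1. → (12, 1)
8P: (12, 1) + (0, 12). λ = (12 - 1)/(0 - 12) ≡ 11/1 mod 13. 1⁻¹ ≡ 1 (mod 13) since 1·1 = 1 ≡ 1, so λ ≡ 11.
  x = λ² - 12 - 0 = 121 - 12 ≡ 5; y = λ·(12 - 5) - 1 ≡ 11. → (5, 11)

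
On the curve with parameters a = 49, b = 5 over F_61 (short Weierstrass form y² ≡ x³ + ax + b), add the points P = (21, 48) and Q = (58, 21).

(9, 57)

(21, 48) + (58, 21). λ = (21 - 48)/(58 - 21) ≡ 34/37 mod 61. 37⁻¹ ≡ 33 (mod 61), so λ ≡ 24.
  x = λ² - 21 - 58 = 576 - 79 ≡ 9; y = λ·(21 - 9) - 48 ≡ 57. → (9, 57)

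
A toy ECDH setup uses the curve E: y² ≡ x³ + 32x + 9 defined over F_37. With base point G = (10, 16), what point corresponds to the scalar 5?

(21, 10)

Double-and-add on 5 = (101)₂. Start with G = (10, 16) for the leading 1-bit.
double: tangent at (10, 16): λ = (3·10² + 32)/(2·16) ≡ 36/32. 32⁻¹ ≡ 22 (mod 37), so λ ≡ 36·22 ≡ 15.
  x = λ² - 10 - 10 = 225 - 20 ≡ 20; y = λ·(10 - 20) - 16 ≡ 19. → (20, 19)
double: tangent at (20, 19): λ = (3·20² + 32)/(2·19) ≡ 11/1. 1⁻¹ ≡ 1 (mod 37), so λ ≡ 11·1 ≡ 11.
  x = λ² - 20 - 20 = 121 - 40 ≡ 7; y = λ·(20 - 7) - 19 ≡ 13. → (7, 13)
add G: (7, 13) + (10, 16). λ = (16 - 13)/(10 - 7) ≡ 3/3 mod 37. 3⁻¹ ≡ 25 (mod 37), so λ ≡ 1.
  x = λ² - 7 - 10 = 1 - 17 ≡ 21; y = λ·(7 - 21) - 13 ≡ 10. → (21, 10)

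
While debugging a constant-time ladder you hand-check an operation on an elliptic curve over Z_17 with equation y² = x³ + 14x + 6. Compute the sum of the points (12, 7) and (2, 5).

(1, 2)

(12, 7) + (2, 5). λ = (5 - 7)/(2 - 12) ≡ 15/7 mod 17. 7⁻¹ ≡ 5 (mod 17) since 7·5 = 35 ≡ 1, so λ ≡ 7.
  x = λ² - 12 - 2 = 49 - 14 ≡ 1; y = λ·(12 - 1) - 7 ≡ 2. → (1, 2)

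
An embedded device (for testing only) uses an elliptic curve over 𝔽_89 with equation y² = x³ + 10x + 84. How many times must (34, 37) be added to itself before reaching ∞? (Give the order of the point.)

5

2P: tangent at (34, 37): λ = (3·34² + 10)/(2·37) ≡ 7/74. 74⁻¹ ≡ 83 (mod 89) since 74·83 = 6142 ≡ 1, so λ ≡ 7·83 ≡ 47.
  x = λ² - 34 - 34 = 2209 - 68 ≡ 5; y = λ·(34 - 5) - 37 ≡ 80. → (5, 80)
3P: (5, 80) + (34, 37). λ = (37 - 80)/(34 - 5) ≡ 46/29 mod 89. 29⁻¹ ≡ 43 (mod 89), so λ ≡ 20.
  x = λ² - 5 - 34 = 400 - 39 ≡ 5; y = λ·(5 - 5) - 80 ≡ 9. → (5, 9)
4P: (5, 9) + (34, 37). λ = (37 - 9)/(34 - 5) ≡ 28/29 mod 89. 29⁻¹ ≡ 43 (mod 89), so λ ≡ 47.
  x = λ² - 5 - 34 = 2209 - 39 ≡ 34; y = λ·(5 - 34) - 9 ≡ 52. → (34, 52)
5P: (34, 52) + (34, 37): same x and y₁ ≡ -y₂, so the sum is ∞.
5P = ∞, so the order is 5.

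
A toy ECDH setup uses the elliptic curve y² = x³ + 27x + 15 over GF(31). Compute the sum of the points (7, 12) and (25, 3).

(7, 12) + (25, 3). λ = (3 - 12)/(25 - 7) ≡ 22/18 mod 31. 18⁻¹ ≡ 19 (mod 31), so λ ≡ 15.
  x = λ² - 7 - 25 = 225 - 32 ≡ 7; y = λ·(7 - 7) - 12 ≡ 19. → (7, 19)

(7, 19)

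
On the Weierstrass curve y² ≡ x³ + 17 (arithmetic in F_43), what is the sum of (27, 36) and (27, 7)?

The two points share x = 27 and their y-coordinates satisfy 36 + 7 ≡ 0 (mod 43), so they are inverses. Their sum is ∞.

O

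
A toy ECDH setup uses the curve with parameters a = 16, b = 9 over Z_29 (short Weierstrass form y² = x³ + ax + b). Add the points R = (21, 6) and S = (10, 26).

(21, 6) + (10, 26). λ = (26 - 6)/(10 - 21) ≡ 20/18 mod 29. 18⁻¹ ≡ 21 (mod 29), so λ ≡ 14.
  x = λ² - 21 - 10 = 196 - 31 ≡ 20; y = λ·(21 - 20) - 6 ≡ 8. → (20, 8)

(20, 8)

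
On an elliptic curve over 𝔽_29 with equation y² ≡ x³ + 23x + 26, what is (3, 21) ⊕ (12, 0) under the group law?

(13, 12)

(3, 21) + (12, 0). λ = (0 - 21)/(12 - 3) ≡ 8/9 mod 29. 9⁻¹ ≡ 13 (mod 29), so λ ≡ 17.
  x = λ² - 3 - 12 = 289 - 15 ≡ 13; y = λ·(3 - 13) - 21 ≡ 12. → (13, 12)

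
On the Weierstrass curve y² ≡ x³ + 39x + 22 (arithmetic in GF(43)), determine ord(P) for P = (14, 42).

2P: tangent at (14, 42): λ = (3·14² + 39)/(2·42) ≡ 25/41. 41⁻¹ ≡ 21 (mod 43) since 41·21 = 861 ≡ 1, so λ ≡ 25·21 ≡ 9.
  x = λ² - 14 - 14 = 81 - 28 ≡ 10; y = λ·(14 - 10) - 42 ≡ 37. → (10, 37)
3P: (10, 37) + (14, 42). λ = (42 - 37)/(14 - 10) ≡ 5/4 mod 43. 4⁻¹ ≡ 11 (mod 43) since 4·11 = 44 ≡ 1, so λ ≡ 12.
  x = λ² - 10 - 14 = 144 - 24 ≡ 34; y = λ·(10 - 34) - 37 ≡ 19. → (34, 19)
4P: (34, 19) + (14, 42). λ = (42 - 19)/(14 - 34) ≡ 23/23 mod 43. 23⁻¹ ≡ 15 (mod 43) since 23·15 = 345 ≡ 1, so λ ≡ 1.
  x = λ² - 34 - 14 = 1 - 48 ≡ 39; y = λ·(34 - 39) - 19 ≡ 19. → (39, 19)
5P: (39, 19) + (14, 42). λ = (42 - 19)/(14 - 39) ≡ 23/18 mod 43. 18⁻¹ ≡ 12 (mod 43) since 18·12 = 216 ≡ 1, so λ ≡ 18.
  x = λ² - 39 - 14 = 324 - 53 ≡ 13; y = λ·(39 - 13) - 19 ≡ 19. → (13, 19)
6P: (13, 19) + (14, 42). λ = (42 - 19)/(14 - 13) ≡ 23/1 mod 43. 1⁻¹ ≡ 1 (mod 43), so λ ≡ 23.
  x = λ² - 13 - 14 = 529 - 27 ≡ 29; y = λ·(13 - 29) - 19 ≡ 0. → (29, 0)
7P: (29, 0) + (14, 42). λ = (42 - 0)/(14 - 29) ≡ 42/28 mod 43. 28⁻¹ ≡ 20 (mod 43), so λ ≡ 23.
  x = λ² - 29 - 14 = 529 - 43 ≡ 13; y = λ·(29 - 13) - 0 ≡ 24. → (13, 24)
8P: (13, 24) + (14, 42). λ = (42 - 24)/(14 - 13) ≡ 18/1 mod 43. 1⁻¹ ≡ 1 (mod 43), so λ ≡ 18.
  x = λ² - 13 - 14 = 324 - 27 ≡ 39; y = λ·(13 - 39) - 24 ≡ 24. → (39, 24)
9P: (39, 24) + (14, 42). λ = (42 - 24)/(14 - 39) ≡ 18/18 mod 43. 18⁻¹ ≡ 12 (mod 43) since 18·12 = 216 ≡ 1, so λ ≡ 1.
  x = λ² - 39 - 14 = 1 - 53 ≡ 34; y = λ·(39 - 34) - 24 ≡ 24. → (34, 24)
10P: (34, 24) + (14, 42). λ = (42 - 24)/(14 - 34) ≡ 18/23 mod 43. 23⁻¹ ≡ 15 (mod 43), so λ ≡ 12.
  x = λ² - 34 - 14 = 144 - 48 ≡ 10; y = λ·(34 - 10) - 24 ≡ 6. → (10, 6)
11P: (10, 6) + (14, 42). λ = (42 - 6)/(14 - 10) ≡ 36/4 mod 43. 4⁻¹ ≡ 11 (mod 43) since 4·11 = 44 ≡ 1, so λ ≡ 9.
  x = λ² - 10 - 14 = 81 - 24 ≡ 14; y = λ·(10 - 14) - 6 ≡ 1. → (14, 1)
12P: (14, 1) + (14, 42): same x and y₁ ≡ -y₂, so the sum is the point at infinity.
12P = the point at infinity, so the order is 12.

12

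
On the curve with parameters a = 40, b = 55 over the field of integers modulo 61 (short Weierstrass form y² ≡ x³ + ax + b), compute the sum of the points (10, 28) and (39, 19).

(48, 49)

(10, 28) + (39, 19). λ = (19 - 28)/(39 - 10) ≡ 52/29 mod 61. 29⁻¹ ≡ 40 (mod 61) since 29·40 = 1160 ≡ 1, so λ ≡ 6.
  x = λ² - 10 - 39 = 36 - 49 ≡ 48; y = λ·(10 - 48) - 28 ≡ 49. → (48, 49)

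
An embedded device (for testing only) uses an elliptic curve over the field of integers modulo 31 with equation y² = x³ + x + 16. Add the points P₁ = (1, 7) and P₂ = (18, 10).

(16, 25)

(1, 7) + (18, 10). λ = (10 - 7)/(18 - 1) ≡ 3/17 mod 31. 17⁻¹ ≡ 11 (mod 31), so λ ≡ 2.
  x = λ² - 1 - 18 = 4 - 19 ≡ 16; y = λ·(1 - 16) - 7 ≡ 25. → (16, 25)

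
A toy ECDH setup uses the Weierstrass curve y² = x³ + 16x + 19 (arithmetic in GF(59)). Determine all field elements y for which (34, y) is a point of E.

none

x³ + 16x + 19 = 39867 ≡ 42 (mod 59).
42 is a non-residue mod 59; no y exists.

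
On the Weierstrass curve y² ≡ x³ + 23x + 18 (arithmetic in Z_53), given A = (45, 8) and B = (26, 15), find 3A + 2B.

First 3A:
Repeated addition: build up to 3A.
2A: tangent at (45, 8): λ = (3·45² + 23)/(2·8) ≡ 3/16. 16⁻¹ ≡ 10 (mod 53) since 16·10 = 160 ≡ 1, so λ ≡ 3·10 ≡ 30.
  x = λ² - 45 - 45 = 900 - 90 ≡ 15; y = λ·(45 - 15) - 8 ≡ 44. → (15, 44)
3A: (15, 44) + (45, 8). λ = (8 - 44)/(45 - 15) ≡ 17/30 mod 53. 30⁻¹ ≡ 23 (mod 53), so λ ≡ 20.
  x = λ² - 15 - 45 = 400 - 60 ≡ 22; y = λ·(15 - 22) - 44 ≡ 28. → (22, 28)
3A = (22, 28).
Next 2B:
Repeated addition: build up to 2B.
2B: tangent at (26, 15): λ = (3·26² + 23)/(2·15) ≡ 37/30. 30⁻¹ ≡ 23 (mod 53), so λ ≡ 37·23 ≡ 3.
  x = λ² - 26 - 26 = 9 - 52 ≡ 10; y = λ·(26 - 10) - 15 ≡ 33. → (10, 33)
2B = (10, 33).
Finally 3A + 2B:
(22, 28) + (10, 33). λ = (33 - 28)/(10 - 22) ≡ 5/41 mod 53. 41⁻¹ ≡ 22 (mod 53) since 41·22 = 902 ≡ 1, so λ ≡ 4.
  x = λ² - 22 - 10 = 16 - 32 ≡ 37; y = λ·(22 - 37) - 28 ≡ 18. → (37, 18)

(37, 18)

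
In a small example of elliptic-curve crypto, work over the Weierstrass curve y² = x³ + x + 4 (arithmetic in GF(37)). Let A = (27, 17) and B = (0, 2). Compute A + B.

(3, 21)

(27, 17) + (0, 2). λ = (2 - 17)/(0 - 27) ≡ 22/10 mod 37. 10⁻¹ ≡ 26 (mod 37) since 10·26 = 260 ≡ 1, so λ ≡ 17.
  x = λ² - 27 - 0 = 289 - 27 ≡ 3; y = λ·(27 - 3) - 17 ≡ 21. → (3, 21)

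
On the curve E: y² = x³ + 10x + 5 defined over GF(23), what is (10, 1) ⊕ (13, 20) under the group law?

(12, 17)

(10, 1) + (13, 20). λ = (20 - 1)/(13 - 10) ≡ 19/3 mod 23. 3⁻¹ ≡ 8 (mod 23), so λ ≡ 14.
  x = λ² - 10 - 13 = 196 - 23 ≡ 12; y = λ·(10 - 12) - 1 ≡ 17. → (12, 17)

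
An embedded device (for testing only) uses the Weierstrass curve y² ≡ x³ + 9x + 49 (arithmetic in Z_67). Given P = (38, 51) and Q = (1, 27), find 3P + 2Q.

(9, 16)

First 3P:
Repeated addition: build up to 3P.
2P: tangent at (38, 51): λ = (3·38² + 9)/(2·51) ≡ 53/35. 35⁻¹ ≡ 23 (mod 67) since 35·23 = 805 ≡ 1, so λ ≡ 53·23 ≡ 13.
  x = λ² - 38 - 38 = 169 - 76 ≡ 26; y = λ·(38 - 26) - 51 ≡ 38. → (26, 38)
3P: (26, 38) + (38, 51). λ = (51 - 38)/(38 - 26) ≡ 13/12 mod 67. 12⁻¹ ≡ 28 (mod 67), so λ ≡ 29.
  x = λ² - 26 - 38 = 841 - 64 ≡ 40; y = λ·(26 - 40) - 38 ≡ 25. → (40, 25)
3P = (40, 25).
Next 2Q:
Repeated addition: build up to 2Q.
2Q: tangent at (1, 27): λ = (3·1² + 9)/(2·27) ≡ 12/54. 54⁻¹ ≡ 36 (mod 67), so λ ≡ 12·36 ≡ 30.
  x = λ² - 1 - 1 = 900 - 2 ≡ 27; y = λ·(1 - 27) - 27 ≡ 64. → (27, 64)
2Q = (27, 64).
Finally 3P + 2Q:
(40, 25) + (27, 64). λ = (64 - 25)/(27 - 40) ≡ 39/54 mod 67. 54⁻¹ ≡ 36 (mod 67) since 54·36 = 1944 ≡ 1, so λ ≡ 64.
  x = λ² - 40 - 27 = 4096 - 67 ≡ 9; y = λ·(40 - 9) - 25 ≡ 16. → (9, 16)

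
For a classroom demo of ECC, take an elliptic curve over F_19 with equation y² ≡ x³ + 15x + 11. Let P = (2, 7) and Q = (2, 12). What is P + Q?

The two points share x = 2 and their y-coordinates satisfy 7 + 12 ≡ 0 (mod 19), so they are inverses. Their sum is O.

O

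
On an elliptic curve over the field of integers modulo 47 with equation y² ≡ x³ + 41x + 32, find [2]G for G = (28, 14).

tangent at (28, 14): λ = (3·28² + 41)/(2·14) ≡ 43/28. 28⁻¹ ≡ 42 (mod 47), so λ ≡ 43·42 ≡ 20.
  x = λ² - 28 - 28 = 400 - 56 ≡ 15; y = λ·(28 - 15) - 14 ≡ 11. → (15, 11)

(15, 11)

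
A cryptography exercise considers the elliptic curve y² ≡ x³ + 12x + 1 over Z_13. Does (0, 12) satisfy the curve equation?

yes

y² = 12² ≡ 1; x³ + 12x + 1 = 1 ≡ 1 (mod 13). 1 = 1.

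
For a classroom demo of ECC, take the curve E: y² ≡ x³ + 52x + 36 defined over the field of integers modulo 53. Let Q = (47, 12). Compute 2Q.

tangent at (47, 12): λ = (3·47² + 52)/(2·12) ≡ 1/24. 24⁻¹ ≡ 42 (mod 53), so λ ≡ 1·42 ≡ 42.
  x = λ² - 47 - 47 = 1764 - 94 ≡ 27; y = λ·(47 - 27) - 12 ≡ 33. → (27, 33)

(27, 33)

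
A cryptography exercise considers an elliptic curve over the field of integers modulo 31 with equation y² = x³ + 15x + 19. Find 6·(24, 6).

Write P = (24, 6).
Double-and-add on 6 = (110)₂. Start with P = (24, 6) for the leading 1-bit.
double: tangent at (24, 6): λ = (3·24² + 15)/(2·6) ≡ 7/12. 12⁻¹ ≡ 13 (mod 31) since 12·13 = 156 ≡ 1, so λ ≡ 7·13 ≡ 29.
  x = λ² - 24 - 24 = 841 - 48 ≡ 18; y = λ·(24 - 18) - 6 ≡ 13. → (18, 13)
add P: (18, 13) + (24, 6). λ = (6 - 13)/(24 - 18) ≡ 24/6 mod 31. 6⁻¹ ≡ 26 (mod 31), so λ ≡ 4.
  x = λ² - 18 - 24 = 16 - 42 ≡ 5; y = λ·(18 - 5) - 13 ≡ 8. → (5, 8)
double: tangent at (5, 8): λ = (3·5² + 15)/(2·8) ≡ 28/16. 16⁻¹ ≡ 2 (mod 31) since 16·2 = 32 ≡ 1, so λ ≡ 28·2 ≡ 25.
  x = λ² - 5 - 5 = 625 - 10 ≡ 26; y = λ·(5 - 26) - 8 ≡ 25. → (26, 25)

(26, 25)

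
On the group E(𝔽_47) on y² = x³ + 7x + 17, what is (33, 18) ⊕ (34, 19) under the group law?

(33, 18) + (34, 19). λ = (19 - 18)/(34 - 33) ≡ 1/1 mod 47. 1⁻¹ ≡ 1 (mod 47), so λ ≡ 1.
  x = λ² - 33 - 34 = 1 - 67 ≡ 28; y = λ·(33 - 28) - 18 ≡ 34. → (28, 34)

(28, 34)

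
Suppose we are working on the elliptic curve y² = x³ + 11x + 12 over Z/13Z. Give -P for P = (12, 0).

(12, 0)

-(12, 0) = (12, -0 mod 13) = (12, 0).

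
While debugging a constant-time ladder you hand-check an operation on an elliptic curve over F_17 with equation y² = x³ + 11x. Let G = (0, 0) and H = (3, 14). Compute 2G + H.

(3, 14)

First 2G:
Repeated addition: build up to 2G.
2G: (0, 0) + (0, 0): same x and y₁ ≡ -y₂, so the sum is O.
2G = O.
Finally 2G + H:
O + (3, 14) = (3, 14) (identity).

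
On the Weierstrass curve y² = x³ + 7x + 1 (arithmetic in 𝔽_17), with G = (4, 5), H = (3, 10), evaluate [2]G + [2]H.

(14, 2)

First 2G:
Repeated addition: build up to 2G.
2G: tangent at (4, 5): λ = (3·4² + 7)/(2·5) ≡ 4/10. 10⁻¹ ≡ 12 (mod 17), so λ ≡ 4·12 ≡ 14.
  x = λ² - 4 - 4 = 196 - 8 ≡ 1; y = λ·(4 - 1) - 5 ≡ 3. → (1, 3)
2G = (1, 3).
Next 2H:
Repeated addition: build up to 2H.
2H: tangent at (3, 10): λ = (3·3² + 7)/(2·10) ≡ 0/3. 3⁻¹ ≡ 6 (mod 17) since 3·6 = 18 ≡ 1, so λ ≡ 0·6 ≡ 0.
  x = λ² - 3 - 3 = 0 - 6 ≡ 11; y = λ·(3 - 11) - 10 ≡ 7. → (11, 7)
2H = (11, 7).
Finally 2G + 2H:
(1, 3) + (11, 7). λ = (7 - 3)/(11 - 1) ≡ 4/10 mod 17. 10⁻¹ ≡ 12 (mod 17), so λ ≡ 14.
  x = λ² - 1 - 11 = 196 - 12 ≡ 14; y = λ·(1 - 14) - 3 ≡ 2. → (14, 2)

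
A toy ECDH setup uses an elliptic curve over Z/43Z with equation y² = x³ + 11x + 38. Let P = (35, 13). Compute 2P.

(4, 19)

tangent at (35, 13): λ = (3·35² + 11)/(2·13) ≡ 31/26. 26⁻¹ ≡ 5 (mod 43) since 26·5 = 130 ≡ 1, so λ ≡ 31·5 ≡ 26.
  x = λ² - 35 - 35 = 676 - 70 ≡ 4; y = λ·(35 - 4) - 13 ≡ 19. → (4, 19)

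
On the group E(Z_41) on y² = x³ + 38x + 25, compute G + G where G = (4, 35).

tangent at (4, 35): λ = (3·4² + 38)/(2·35) ≡ 4/29. 29⁻¹ ≡ 17 (mod 41), so λ ≡ 4·17 ≡ 27.
  x = λ² - 4 - 4 = 729 - 8 ≡ 24; y = λ·(4 - 24) - 35 ≡ 40. → (24, 40)

(24, 40)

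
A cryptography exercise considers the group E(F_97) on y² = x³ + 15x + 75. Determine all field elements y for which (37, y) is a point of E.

x³ + 15x + 75 = 51283 ≡ 67 (mod 97).
67 is a non-residue mod 97; no y exists.

none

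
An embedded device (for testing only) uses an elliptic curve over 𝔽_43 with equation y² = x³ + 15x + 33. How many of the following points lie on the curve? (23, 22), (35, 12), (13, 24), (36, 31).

(23, 22): 22² ≡ 11, rhs ≡ 32 → off.
(35, 12): 12² ≡ 15, rhs ≡ 3 → off.
(13, 24): 24² ≡ 17, rhs ≡ 17 → on.
(36, 31): 31² ≡ 15, rhs ≡ 15 → on.

2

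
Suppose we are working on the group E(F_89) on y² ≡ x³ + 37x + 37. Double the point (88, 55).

tangent at (88, 55): λ = (3·88² + 37)/(2·55) ≡ 40/21. 21⁻¹ ≡ 17 (mod 89) since 21·17 = 357 ≡ 1, so λ ≡ 40·17 ≡ 57.
  x = λ² - 88 - 88 = 3249 - 176 ≡ 47; y = λ·(88 - 47) - 55 ≡ 57. → (47, 57)

(47, 57)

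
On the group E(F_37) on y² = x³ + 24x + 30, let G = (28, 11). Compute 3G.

Repeated addition: build up to 3G.
2G: tangent at (28, 11): λ = (3·28² + 24)/(2·11) ≡ 8/22. 22⁻¹ ≡ 32 (mod 37), so λ ≡ 8·32 ≡ 34.
  x = λ² - 28 - 28 = 1156 - 56 ≡ 27; y = λ·(28 - 27) - 11 ≡ 23. → (27, 23)
3G: (27, 23) + (28, 11). λ = (11 - 23)/(28 - 27) ≡ 25/1 mod 37. 1⁻¹ ≡ 1 (mod 37), so λ ≡ 25.
  x = λ² - 27 - 28 = 625 - 55 ≡ 15; y = λ·(27 - 15) - 23 ≡ 18. → (15, 18)

(15, 18)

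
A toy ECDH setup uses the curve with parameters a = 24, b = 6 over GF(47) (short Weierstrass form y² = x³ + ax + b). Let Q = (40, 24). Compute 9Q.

Double-and-add on 9 = (1001)₂. Start with Q = (40, 24) for the leading 1-bit.
double: tangent at (40, 24): λ = (3·40² + 24)/(2·24) ≡ 30/1. 1⁻¹ ≡ 1 (mod 47), so λ ≡ 30·1 ≡ 30.
  x = λ² - 40 - 40 = 900 - 80 ≡ 21; y = λ·(40 - 21) - 24 ≡ 29. → (21, 29)
double: tangent at (21, 29): λ = (3·21² + 24)/(2·29) ≡ 31/11. 11⁻¹ ≡ 30 (mod 47), so λ ≡ 31·30 ≡ 37.
  x = λ² - 21 - 21 = 1369 - 42 ≡ 11; y = λ·(21 - 11) - 29 ≡ 12. → (11, 12)
double: tangent at (11, 12): λ = (3·11² + 24)/(2·12) ≡ 11/24. 24⁻¹ ≡ 2 (mod 47) since 24·2 = 48 ≡ 1, so λ ≡ 11·2 ≡ 22.
  x = λ² - 11 - 11 = 484 - 22 ≡ 39; y = λ·(11 - 39) - 12 ≡ 30. → (39, 30)
add Q: (39, 30) + (40, 24). λ = (24 - 30)/(40 - 39) ≡ 41/1 mod 47. 1⁻¹ ≡ 1 (mod 47) since 1·1 = 1 ≡ 1, so λ ≡ 41.
  x = λ² - 39 - 40 = 1681 - 79 ≡ 4; y = λ·(39 - 4) - 30 ≡ 42. → (4, 42)

(4, 42)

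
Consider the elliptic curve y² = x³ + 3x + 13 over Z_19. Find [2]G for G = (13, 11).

(13, 8)

tangent at (13, 11): λ = (3·13² + 3)/(2·11) ≡ 16/3. 3⁻¹ ≡ 13 (mod 19) since 3·13 = 39 ≡ 1, so λ ≡ 16·13 ≡ 18.
  x = λ² - 13 - 13 = 324 - 26 ≡ 13; y = λ·(13 - 13) - 11 ≡ 8. → (13, 8)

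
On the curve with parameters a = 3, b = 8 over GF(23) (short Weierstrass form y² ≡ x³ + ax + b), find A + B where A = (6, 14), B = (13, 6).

(6, 14) + (13, 6). λ = (6 - 14)/(13 - 6) ≡ 15/7 mod 23. 7⁻¹ ≡ 10 (mod 23) since 7·10 = 70 ≡ 1, so λ ≡ 12.
  x = λ² - 6 - 13 = 144 - 19 ≡ 10; y = λ·(6 - 10) - 14 ≡ 7. → (10, 7)

(10, 7)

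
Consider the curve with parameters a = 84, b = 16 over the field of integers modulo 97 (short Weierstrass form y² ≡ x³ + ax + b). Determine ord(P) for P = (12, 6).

2P: tangent at (12, 6): λ = (3·12² + 84)/(2·6) ≡ 31/12. 12⁻¹ ≡ 89 (mod 97) since 12·89 = 1068 ≡ 1, so λ ≡ 31·89 ≡ 43.
  x = λ² - 12 - 12 = 1849 - 24 ≡ 79; y = λ·(12 - 79) - 6 ≡ 23. → (79, 23)
3P: (79, 23) + (12, 6). λ = (6 - 23)/(12 - 79) ≡ 80/30 mod 97. 30⁻¹ ≡ 55 (mod 97), so λ ≡ 35.
  x = λ² - 79 - 12 = 1225 - 91 ≡ 67; y = λ·(79 - 67) - 23 ≡ 9. → (67, 9)
4P: (67, 9) + (12, 6). λ = (6 - 9)/(12 - 67) ≡ 94/42 mod 97. 42⁻¹ ≡ 67 (mod 97), so λ ≡ 90.
  x = λ² - 67 - 12 = 8100 - 79 ≡ 67; y = λ·(67 - 67) - 9 ≡ 88. → (67, 88)
5P: (67, 88) + (12, 6). λ = (6 - 88)/(12 - 67) ≡ 15/42 mod 97. 42⁻¹ ≡ 67 (mod 97), so λ ≡ 35.
  x = λ² - 67 - 12 = 1225 - 79 ≡ 79; y = λ·(67 - 79) - 88 ≡ 74. → (79, 74)
6P: (79, 74) + (12, 6). λ = (6 - 74)/(12 - 79) ≡ 29/30 mod 97. 30⁻¹ ≡ 55 (mod 97), so λ ≡ 43.
  x = λ² - 79 - 12 = 1849 - 91 ≡ 12; y = λ·(79 - 12) - 74 ≡ 91. → (12, 91)
7P: (12, 91) + (12, 6): same x and y₁ ≡ -y₂, so the sum is ∞.
7P = ∞, so the order is 7.

7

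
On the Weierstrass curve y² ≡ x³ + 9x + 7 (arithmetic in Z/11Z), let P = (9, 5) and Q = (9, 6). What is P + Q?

O

The two points share x = 9 and their y-coordinates satisfy 5 + 6 ≡ 0 (mod 11), so they are inverses. Their sum is O.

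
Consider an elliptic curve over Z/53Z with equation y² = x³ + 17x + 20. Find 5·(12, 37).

(12, 16)

Write G = (12, 37).
Double-and-add on 5 = (101)₂. Start with G = (12, 37) for the leading 1-bit.
double: tangent at (12, 37): λ = (3·12² + 17)/(2·37) ≡ 25/21. 21⁻¹ ≡ 48 (mod 53), so λ ≡ 25·48 ≡ 34.
  x = λ² - 12 - 12 = 1156 - 24 ≡ 19; y = λ·(12 - 19) - 37 ≡ 43. → (19, 43)
double: tangent at (19, 43): λ = (3·19² + 17)/(2·43) ≡ 40/33. 33⁻¹ ≡ 45 (mod 53), so λ ≡ 40·45 ≡ 51.
  x = λ² - 19 - 19 = 2601 - 38 ≡ 19; y = λ·(19 - 19) - 43 ≡ 10. → (19, 10)
add G: (19, 10) + (12, 37). λ = (37 - 10)/(12 - 19) ≡ 27/46 mod 53. 46⁻¹ ≡ 15 (mod 53) since 46·15 = 690 ≡ 1, so λ ≡ 34.
  x = λ² - 19 - 12 = 1156 - 31 ≡ 12; y = λ·(19 - 12) - 10 ≡ 16. → (12, 16)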